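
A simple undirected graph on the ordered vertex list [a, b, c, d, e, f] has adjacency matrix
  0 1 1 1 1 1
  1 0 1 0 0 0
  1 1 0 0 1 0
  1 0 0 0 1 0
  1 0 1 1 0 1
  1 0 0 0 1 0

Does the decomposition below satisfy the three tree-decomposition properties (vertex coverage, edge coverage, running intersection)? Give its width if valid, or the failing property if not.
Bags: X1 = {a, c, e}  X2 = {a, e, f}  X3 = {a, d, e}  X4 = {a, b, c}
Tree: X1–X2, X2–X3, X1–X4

Checking the three conditions: (i) the bags cover all of {a, b, c, d, e, f}; (ii) for each edge, some bag contains both endpoints; (iii) the bags containing any fixed vertex form a subtree. All hold, so the decomposition is valid with width 3 − 1 = 2.

Yes; width 2.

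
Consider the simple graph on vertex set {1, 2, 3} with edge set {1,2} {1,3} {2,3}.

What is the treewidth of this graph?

2

A width-2 tree decomposition is:
Bags: B1 = {1, 2, 3}
Tree: (single bag)
With just one bag of size 3, the width is 3 − 1 = 2, so tw(G) ≤ 2. Conversely, {1, 2, 3} is a clique of size 3, and the vertices of any clique must share a bag in every tree decomposition; so some bag has ≥ 3 vertices and tw(G) ≥ 2. Therefore the treewidth is 2.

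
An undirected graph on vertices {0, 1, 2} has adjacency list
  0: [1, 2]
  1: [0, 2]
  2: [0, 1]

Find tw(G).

A width-2 tree decomposition is:
Bags: B1 = {0, 1, 2}
Tree: (single bag)
A single bag containing all 3 vertices is trivially a valid decomposition of width 2. For the lower bound, the 3 vertices {0, 1, 2} are pairwise adjacent, and any tree decomposition puts a clique entirely inside one bag — forcing width ≥ 2. Combining the bounds, tw(G) = 2.

2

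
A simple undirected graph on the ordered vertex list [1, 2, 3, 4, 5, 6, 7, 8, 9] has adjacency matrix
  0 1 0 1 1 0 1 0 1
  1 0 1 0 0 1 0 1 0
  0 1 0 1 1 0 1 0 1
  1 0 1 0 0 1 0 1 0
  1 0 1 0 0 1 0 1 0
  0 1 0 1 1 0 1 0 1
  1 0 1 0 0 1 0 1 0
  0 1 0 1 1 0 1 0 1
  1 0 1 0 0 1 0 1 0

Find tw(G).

4

A width-4 tree decomposition is:
Bags: B1 = {1, 2, 3, 6, 8}  B2 = {1, 3, 6, 8, 9}  B3 = {1, 3, 5, 6, 8}  B4 = {1, 3, 4, 6, 8}  B5 = {1, 3, 6, 7, 8}
Tree: B1–B2, B2–B3, B3–B4, B4–B5
Every bag has size at most 5, so the width is 5 − 1 = 4 and tw(G) ≤ 4. For the lower bound: the 5 vertex sets {2,6}, {1,9}, {5,8}, {3}, {4} are disjoint, each induces a connected subgraph, and every pair is joined by at least one edge of G. Contracting each set to a single vertex therefore yields K_{5} as a minor, and since treewidth is minor-monotone, tw(G) ≥ tw(K_{5}) = 4. Therefore the treewidth is 4.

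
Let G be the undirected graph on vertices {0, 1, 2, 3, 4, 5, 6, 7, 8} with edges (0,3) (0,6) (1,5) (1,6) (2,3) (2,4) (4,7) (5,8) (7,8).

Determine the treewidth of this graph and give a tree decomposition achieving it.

Every bag has size at most 3, so the width is 3 − 1 = 2 and tw(G) ≤ 2. Since 4–7–8–5–1–6–0–3–2–4 is a cycle in G, G is not acyclic. Forests are exactly the graphs of treewidth ≤ 1, so tw(G) ≥ 2. Hence tw(G) = 2 exactly.

Treewidth 2.
One optimal decomposition is:
Bags: B1 = {4, 7, 8}  B2 = {4, 5, 8}  B3 = {1, 4, 5}  B4 = {1, 4, 6}  B5 = {0, 4, 6}  B6 = {0, 3, 4}  B7 = {2, 3, 4}
Tree: B1–B2, B2–B3, B3–B4, B4–B5, B5–B6, B6–B7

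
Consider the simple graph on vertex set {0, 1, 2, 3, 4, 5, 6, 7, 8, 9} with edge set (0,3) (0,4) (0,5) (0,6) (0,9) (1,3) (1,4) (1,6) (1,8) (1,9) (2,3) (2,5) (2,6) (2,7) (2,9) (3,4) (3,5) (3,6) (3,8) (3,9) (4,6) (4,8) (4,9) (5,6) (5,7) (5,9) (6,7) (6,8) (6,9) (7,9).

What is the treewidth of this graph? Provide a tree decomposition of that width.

Every bag has size at most 5, so the width is 5 − 1 = 4 and tw(G) ≤ 4. Conversely, {1, 3, 4, 6, 8} is a clique of size 5, and the vertices of any clique must share a bag in every tree decomposition; so some bag has ≥ 5 vertices and tw(G) ≥ 4. Combining the bounds, tw(G) = 4.

Treewidth 4.
Bags: B1 = {0, 3, 4, 6, 9}  B2 = {0, 3, 5, 6, 9}  B3 = {2, 3, 5, 6, 9}  B4 = {1, 3, 4, 6, 9}  B5 = {1, 3, 4, 6, 8}  B6 = {2, 5, 6, 7, 9}
Tree: B1–B2, B2–B3, B1–B4, B4–B5, B3–B6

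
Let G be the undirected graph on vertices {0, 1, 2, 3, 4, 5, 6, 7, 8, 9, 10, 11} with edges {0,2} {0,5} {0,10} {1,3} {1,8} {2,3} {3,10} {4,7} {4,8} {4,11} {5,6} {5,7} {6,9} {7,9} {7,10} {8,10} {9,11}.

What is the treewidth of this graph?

3

A width-3 tree decomposition is:
Bags: B1 = {1, 2, 3, 8}  B2 = {2, 3, 8, 10}  B3 = {0, 2, 8, 10}  B4 = {0, 4, 8, 10}  B5 = {0, 4, 7, 10}  B6 = {0, 4, 5, 7}  B7 = {4, 5, 7, 11}  B8 = {5, 7, 9, 11}  B9 = {5, 6, 9, 11}
Tree: B1–B2, B2–B3, B3–B4, B4–B5, B5–B6, B6–B7, B7–B8, B8–B9
The largest bag has 4 vertices, giving width 3; this decomposition certifies tw(G) ≤ 3. For the lower bound: the 4 vertex sets {1,2,3}, {8}, {10}, {0,4,5,7} are disjoint, each induces a connected subgraph, and every pair is joined by at least one edge of G. Contracting each set to a single vertex therefore yields K_{4} as a minor, and since treewidth is minor-monotone, tw(G) ≥ tw(K_{4}) = 3. Therefore the treewidth is 3.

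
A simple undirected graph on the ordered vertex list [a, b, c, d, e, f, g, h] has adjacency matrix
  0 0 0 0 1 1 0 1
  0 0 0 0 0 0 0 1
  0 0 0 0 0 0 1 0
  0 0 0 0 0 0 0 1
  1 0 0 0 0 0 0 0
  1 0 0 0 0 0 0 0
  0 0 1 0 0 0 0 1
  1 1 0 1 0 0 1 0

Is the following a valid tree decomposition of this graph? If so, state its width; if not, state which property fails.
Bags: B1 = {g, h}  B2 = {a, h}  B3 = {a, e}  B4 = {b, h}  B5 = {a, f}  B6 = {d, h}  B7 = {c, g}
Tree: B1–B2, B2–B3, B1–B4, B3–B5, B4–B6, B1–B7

Vertex coverage: the bags together contain {a, b, c, d, e, f, g, h}, the full vertex set. Edge coverage: each edge of G has both endpoints in at least one bag. Running intersection: for every vertex, the bags containing it form a connected subtree. All three properties hold, so this is a valid tree decomposition of width max|bag| − 1 = 1, and hence tw(G) ≤ 1.

Yes; width 1.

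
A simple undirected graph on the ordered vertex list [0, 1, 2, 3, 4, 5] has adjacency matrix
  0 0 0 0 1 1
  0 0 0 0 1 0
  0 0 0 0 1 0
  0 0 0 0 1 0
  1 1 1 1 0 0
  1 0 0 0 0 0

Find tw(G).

A width-1 tree decomposition is:
Bags: B1 = {0, 4}  B2 = {0, 5}  B3 = {3, 4}  B4 = {1, 4}  B5 = {2, 4}
Tree: B1–B2, B1–B3, B3–B4, B1–B5
Each bag holds 2 vertices, so the decomposition has width 1, which upper-bounds the treewidth. Since G has at least one edge (e.g. 4–0), it is not an edgeless graph, so tw(G) ≥ 1. Combining the bounds, tw(G) = 1.

1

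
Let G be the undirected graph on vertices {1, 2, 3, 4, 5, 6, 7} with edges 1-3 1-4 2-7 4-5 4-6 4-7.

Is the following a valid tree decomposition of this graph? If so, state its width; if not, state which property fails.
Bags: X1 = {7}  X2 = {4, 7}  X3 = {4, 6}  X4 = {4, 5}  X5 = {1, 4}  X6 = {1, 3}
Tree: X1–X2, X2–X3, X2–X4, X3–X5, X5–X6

No — vertex 2 appears in no bag.

A tree decomposition must satisfy three properties: every vertex lies in some bag; for every edge, both endpoints lie together in some bag; and for every vertex, the bags containing it form a connected subtree. Here vertex 2 appears in no bag, so the decomposition is invalid.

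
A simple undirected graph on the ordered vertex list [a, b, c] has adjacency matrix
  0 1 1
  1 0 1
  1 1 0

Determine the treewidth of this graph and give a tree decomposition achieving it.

Treewidth 2.
One such decomposition:
Bags: B1 = {a, b, c}
Tree: (single bag)

With just one bag of size 3, the width is 3 − 1 = 2, so tw(G) ≤ 2. For the lower bound, the 3 vertices {a, b, c} are pairwise adjacent, and any tree decomposition puts a clique entirely inside one bag — forcing width ≥ 2. The upper and lower bounds meet at 2, so that is the treewidth.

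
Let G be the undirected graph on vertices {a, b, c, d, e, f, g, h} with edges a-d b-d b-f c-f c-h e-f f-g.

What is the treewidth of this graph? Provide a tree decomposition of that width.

The largest bag has 2 vertices, giving width 1; this decomposition certifies tw(G) ≤ 1. Any graph with an edge has treewidth ≥ 1, and G has the edge d–b. Combining the bounds, tw(G) = 1.

Treewidth 1.
Bags: B1 = {b, d}  B2 = {b, f}  B3 = {c, f}  B4 = {f, g}  B5 = {c, h}  B6 = {e, f}  B7 = {a, d}
Tree: B1–B2, B2–B3, B3–B4, B3–B5, B2–B6, B1–B7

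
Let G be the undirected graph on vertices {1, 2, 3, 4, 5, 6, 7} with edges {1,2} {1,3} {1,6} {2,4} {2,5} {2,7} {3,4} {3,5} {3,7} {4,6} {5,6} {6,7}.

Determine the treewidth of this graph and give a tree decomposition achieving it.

The largest bag has 4 vertices, giving width 3; this decomposition certifies tw(G) ≤ 3. For the lower bound: the 4 vertex sets {1,3}, {2,5}, {6}, {7} are disjoint, each induces a connected subgraph, and every pair is joined by at least one edge of G. Contracting each set to a single vertex therefore yields K_{4} as a minor, and since treewidth is minor-monotone, tw(G) ≥ tw(K_{4}) = 3. The upper and lower bounds meet at 3, so that is the treewidth.

Treewidth 3.
Bags: B1 = {1, 2, 3, 6}  B2 = {2, 3, 5, 6}  B3 = {2, 3, 6, 7}  B4 = {2, 3, 4, 6}
Tree: B1–B2, B2–B3, B3–B4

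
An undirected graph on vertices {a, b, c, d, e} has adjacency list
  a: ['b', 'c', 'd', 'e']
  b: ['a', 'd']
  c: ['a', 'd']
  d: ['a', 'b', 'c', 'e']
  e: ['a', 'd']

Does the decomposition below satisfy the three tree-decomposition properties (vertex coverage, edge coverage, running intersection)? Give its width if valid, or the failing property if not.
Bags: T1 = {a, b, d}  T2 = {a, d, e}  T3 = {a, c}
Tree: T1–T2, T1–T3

No — edge (d,c) lies in no bag.

A tree decomposition must satisfy three properties: every vertex lies in some bag; for every edge, both endpoints lie together in some bag; and for every vertex, the bags containing it form a connected subtree. Here edge (d,c) lies in no bag, so the decomposition is invalid.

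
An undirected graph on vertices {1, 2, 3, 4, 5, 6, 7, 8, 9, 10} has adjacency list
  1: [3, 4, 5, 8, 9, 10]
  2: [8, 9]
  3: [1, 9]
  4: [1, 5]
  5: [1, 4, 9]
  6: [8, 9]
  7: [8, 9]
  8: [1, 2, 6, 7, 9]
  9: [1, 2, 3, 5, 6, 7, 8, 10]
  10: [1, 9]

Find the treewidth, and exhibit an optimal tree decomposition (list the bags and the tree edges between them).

Treewidth 2.
One optimal decomposition is:
Bags: B1 = {1, 3, 9}  B2 = {1, 5, 9}  B3 = {1, 8, 9}  B4 = {1, 9, 10}  B5 = {2, 8, 9}  B6 = {1, 4, 5}  B7 = {7, 8, 9}  B8 = {6, 8, 9}
Tree: B1–B2, B1–B3, B3–B4, B3–B5, B2–B6, B3–B7, B7–B8

Every bag has size at most 3, so the width is 3 − 1 = 2 and tw(G) ≤ 2. Conversely, {1, 8, 9} is a clique of size 3, and the vertices of any clique must share a bag in every tree decomposition; so some bag has ≥ 3 vertices and tw(G) ≥ 2. Combining the bounds, tw(G) = 2.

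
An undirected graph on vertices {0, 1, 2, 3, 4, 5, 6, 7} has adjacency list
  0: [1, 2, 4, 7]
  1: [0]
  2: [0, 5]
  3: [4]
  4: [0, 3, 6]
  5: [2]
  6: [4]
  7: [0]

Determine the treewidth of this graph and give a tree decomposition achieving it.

Every bag has size at most 2, so the width is 2 − 1 = 1 and tw(G) ≤ 1. Since G has at least one edge (e.g. 0–2), it is not an edgeless graph, so tw(G) ≥ 1. Hence tw(G) = 1 exactly.

Treewidth 1.
One such decomposition:
Bags: B1 = {0, 2}  B2 = {0, 1}  B3 = {0, 4}  B4 = {3, 4}  B5 = {0, 7}  B6 = {4, 6}  B7 = {2, 5}
Tree: B1–B2, B2–B3, B3–B4, B1–B5, B3–B6, B1–B7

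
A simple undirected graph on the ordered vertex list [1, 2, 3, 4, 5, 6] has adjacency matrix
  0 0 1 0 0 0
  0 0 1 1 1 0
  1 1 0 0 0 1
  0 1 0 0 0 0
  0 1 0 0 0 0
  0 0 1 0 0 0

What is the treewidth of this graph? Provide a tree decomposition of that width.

Treewidth 1.
Bags: B1 = {2, 3}  B2 = {1, 3}  B3 = {3, 6}  B4 = {2, 5}  B5 = {2, 4}
Tree: B1–B2, B1–B3, B1–B4, B4–B5

The largest bag has 2 vertices, giving width 1; this decomposition certifies tw(G) ≤ 1. G has an edge, so its treewidth is at least 1. Combining the bounds, tw(G) = 1.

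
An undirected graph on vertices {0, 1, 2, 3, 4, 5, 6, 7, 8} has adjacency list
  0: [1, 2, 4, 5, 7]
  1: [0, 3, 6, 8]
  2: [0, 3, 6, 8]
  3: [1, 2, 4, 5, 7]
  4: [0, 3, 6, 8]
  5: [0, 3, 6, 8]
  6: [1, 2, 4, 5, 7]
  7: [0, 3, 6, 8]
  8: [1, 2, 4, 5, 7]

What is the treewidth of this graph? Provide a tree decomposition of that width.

The largest bag has 5 vertices, giving width 4; this decomposition certifies tw(G) ≤ 4. For the lower bound: the 5 vertex sets {3,4}, {2,8}, {1,6}, {0}, {5} are disjoint, each induces a connected subgraph, and every pair is joined by at least one edge of G. Contracting each set to a single vertex therefore yields K_{5} as a minor, and since treewidth is minor-monotone, tw(G) ≥ tw(K_{5}) = 4. Combining the bounds, tw(G) = 4.

Treewidth 4.
One such decomposition:
Bags: B1 = {0, 3, 4, 6, 8}  B2 = {0, 2, 3, 6, 8}  B3 = {0, 1, 3, 6, 8}  B4 = {0, 3, 5, 6, 8}  B5 = {0, 3, 6, 7, 8}
Tree: B1–B2, B2–B3, B3–B4, B4–B5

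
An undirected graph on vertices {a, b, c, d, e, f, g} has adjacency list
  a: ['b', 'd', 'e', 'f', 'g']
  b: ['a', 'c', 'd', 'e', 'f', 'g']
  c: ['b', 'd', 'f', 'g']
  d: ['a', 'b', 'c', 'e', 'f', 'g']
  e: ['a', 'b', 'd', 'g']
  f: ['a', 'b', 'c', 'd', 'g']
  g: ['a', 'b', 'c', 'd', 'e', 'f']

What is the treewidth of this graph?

A width-4 tree decomposition is:
Bags: B1 = {b, c, d, f, g}  B2 = {a, b, d, f, g}  B3 = {a, b, d, e, g}
Tree: B1–B2, B2–B3
The largest bag has 5 vertices, giving width 4; this decomposition certifies tw(G) ≤ 4. Conversely, {b, c, d, f, g} is a clique of size 5, and the vertices of any clique must share a bag in every tree decomposition; so some bag has ≥ 5 vertices and tw(G) ≥ 4. Therefore the treewidth is 4.

4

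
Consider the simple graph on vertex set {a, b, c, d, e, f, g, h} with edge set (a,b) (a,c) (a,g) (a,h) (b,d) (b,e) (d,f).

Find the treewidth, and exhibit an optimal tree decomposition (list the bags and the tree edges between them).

Treewidth 1.
One optimal decomposition is:
Bags: B1 = {a, b}  B2 = {a, g}  B3 = {b, d}  B4 = {d, f}  B5 = {b, e}  B6 = {a, c}  B7 = {a, h}
Tree: B1–B2, B1–B3, B3–B4, B1–B5, B2–B6, B1–B7

The largest bag has 2 vertices, giving width 1; this decomposition certifies tw(G) ≤ 1. Any graph with an edge has treewidth ≥ 1, and G has the edge a–b. The upper and lower bounds meet at 1, so that is the treewidth.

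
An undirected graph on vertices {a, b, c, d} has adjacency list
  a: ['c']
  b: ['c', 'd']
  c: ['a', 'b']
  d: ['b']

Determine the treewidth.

A width-1 tree decomposition is:
Bags: B1 = {b, d}  B2 = {b, c}  B3 = {a, c}
Tree: B1–B2, B2–B3
Each bag holds 2 vertices, so the decomposition has width 1, which upper-bounds the treewidth. Any graph with an edge has treewidth ≥ 1, and G has the edge d–b. Combining the bounds, tw(G) = 1.

1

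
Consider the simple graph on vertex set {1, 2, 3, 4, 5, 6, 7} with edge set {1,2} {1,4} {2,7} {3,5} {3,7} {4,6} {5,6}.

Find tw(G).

2

A width-2 tree decomposition is:
Bags: B1 = {1, 2, 4}  B2 = {2, 4, 6}  B3 = {2, 5, 6}  B4 = {2, 3, 5}  B5 = {2, 3, 7}
Tree: B1–B2, B2–B3, B3–B4, B4–B5
Every bag has size at most 3, so the width is 3 − 1 = 2 and tw(G) ≤ 2. Since 2–1–4–6–5–3–7–2 is a cycle in G, G is not acyclic. Forests are exactly the graphs of treewidth ≤ 1, so tw(G) ≥ 2. Combining the bounds, tw(G) = 2.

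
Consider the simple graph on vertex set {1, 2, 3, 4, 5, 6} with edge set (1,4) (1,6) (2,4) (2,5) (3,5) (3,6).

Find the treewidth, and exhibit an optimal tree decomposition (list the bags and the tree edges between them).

Treewidth 2.
One optimal decomposition is:
Bags: B1 = {1, 3, 6}  B2 = {1, 3, 4}  B3 = {2, 3, 4}  B4 = {2, 3, 5}
Tree: B1–B2, B2–B3, B3–B4

The largest bag has 3 vertices, giving width 2; this decomposition certifies tw(G) ≤ 2. The edges 3–6–1–4–2–5–3 form a cycle, so G is not a tree and its treewidth is at least 2. Combining the bounds, tw(G) = 2.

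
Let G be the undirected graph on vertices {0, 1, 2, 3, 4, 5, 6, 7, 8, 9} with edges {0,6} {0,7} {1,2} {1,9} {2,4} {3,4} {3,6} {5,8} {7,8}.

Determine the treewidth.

A width-1 tree decomposition is:
Bags: B1 = {5, 8}  B2 = {7, 8}  B3 = {0, 7}  B4 = {0, 6}  B5 = {3, 6}  B6 = {3, 4}  B7 = {2, 4}  B8 = {1, 2}  B9 = {1, 9}
Tree: B1–B2, B2–B3, B3–B4, B4–B5, B5–B6, B6–B7, B7–B8, B8–B9
Every bag has size at most 2, so the width is 2 − 1 = 1 and tw(G) ≤ 1. Any graph with an edge has treewidth ≥ 1, and G has the edge 5–8. Combining the bounds, tw(G) = 1.

1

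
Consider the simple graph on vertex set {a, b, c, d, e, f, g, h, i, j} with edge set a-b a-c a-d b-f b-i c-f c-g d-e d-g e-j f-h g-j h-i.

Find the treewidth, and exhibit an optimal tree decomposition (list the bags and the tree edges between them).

Treewidth 2.
One such decomposition:
Bags: B1 = {e, g, j}  B2 = {d, e, g}  B3 = {c, d, g}  B4 = {a, c, d}  B5 = {a, c, f}  B6 = {a, b, f}  B7 = {b, f, h}  B8 = {b, h, i}
Tree: B1–B2, B2–B3, B3–B4, B4–B5, B5–B6, B6–B7, B7–B8

Every bag has size at most 3, so the width is 3 − 1 = 2 and tw(G) ≤ 2. For the lower bound, G contains the cycle j–e–d–g–j, so G is not a forest; only forests have treewidth ≤ 1, hence tw(G) ≥ 2. Therefore the treewidth is 2.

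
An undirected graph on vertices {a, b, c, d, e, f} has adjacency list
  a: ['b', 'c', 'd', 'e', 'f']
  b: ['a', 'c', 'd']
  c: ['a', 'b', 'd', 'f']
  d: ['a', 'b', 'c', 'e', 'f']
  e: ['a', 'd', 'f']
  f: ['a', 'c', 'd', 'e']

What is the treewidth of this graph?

A width-3 tree decomposition is:
Bags: B1 = {a, c, d, f}  B2 = {a, d, e, f}  B3 = {a, b, c, d}
Tree: B1–B2, B1–B3
The largest bag has 4 vertices, giving width 3; this decomposition certifies tw(G) ≤ 3. On the other hand G contains the 4-clique {a, d, e, f}. A clique must lie in a single bag of any decomposition, so no decomposition can have width below 3. Combining the bounds, tw(G) = 3.

3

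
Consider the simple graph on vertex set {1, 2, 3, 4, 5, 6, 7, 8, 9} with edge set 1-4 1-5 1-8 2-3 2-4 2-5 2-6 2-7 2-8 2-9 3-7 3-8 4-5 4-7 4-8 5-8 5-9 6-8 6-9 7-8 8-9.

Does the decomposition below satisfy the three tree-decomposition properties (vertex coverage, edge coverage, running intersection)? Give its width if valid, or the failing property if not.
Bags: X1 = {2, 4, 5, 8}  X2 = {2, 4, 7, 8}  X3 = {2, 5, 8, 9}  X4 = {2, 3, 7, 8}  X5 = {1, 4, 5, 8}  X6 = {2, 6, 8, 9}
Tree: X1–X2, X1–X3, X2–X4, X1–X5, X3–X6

Yes; width 3.

Every vertex of G appears in some bag (union = {1, 2, 3, 4, 5, 6, 7, 8, 9}); every edge is covered by a bag; and for each vertex v the set of bags containing v is connected in the bag tree. The decomposition is therefore valid. The largest bag has 4 vertices, so the width is 3.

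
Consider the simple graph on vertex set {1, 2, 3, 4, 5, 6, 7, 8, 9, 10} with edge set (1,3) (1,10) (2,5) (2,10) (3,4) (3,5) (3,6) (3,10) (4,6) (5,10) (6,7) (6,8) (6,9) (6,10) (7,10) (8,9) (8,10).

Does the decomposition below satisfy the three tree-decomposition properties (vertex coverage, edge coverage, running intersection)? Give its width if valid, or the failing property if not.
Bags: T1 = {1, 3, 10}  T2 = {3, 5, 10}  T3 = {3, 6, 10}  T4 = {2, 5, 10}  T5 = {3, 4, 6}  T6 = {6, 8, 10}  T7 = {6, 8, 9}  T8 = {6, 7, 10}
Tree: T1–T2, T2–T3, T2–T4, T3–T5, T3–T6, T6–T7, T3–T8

Yes; width 2.

Checking the three conditions: (i) the bags cover all of {1, 2, 3, 4, 5, 6, 7, 8, 9, 10}; (ii) for each edge, some bag contains both endpoints; (iii) the bags containing any fixed vertex form a subtree. All hold, so the decomposition is valid with width 3 − 1 = 2.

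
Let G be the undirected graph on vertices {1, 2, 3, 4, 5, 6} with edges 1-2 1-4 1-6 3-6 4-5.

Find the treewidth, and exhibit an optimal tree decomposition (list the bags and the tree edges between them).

Every bag has size at most 2, so the width is 2 − 1 = 1 and tw(G) ≤ 1. Any graph with an edge has treewidth ≥ 1, and G has the edge 1–2. Combining the bounds, tw(G) = 1.

Treewidth 1.
Bags: B1 = {1, 2}  B2 = {1, 6}  B3 = {1, 4}  B4 = {3, 6}  B5 = {4, 5}
Tree: B1–B2, B1–B3, B2–B4, B3–B5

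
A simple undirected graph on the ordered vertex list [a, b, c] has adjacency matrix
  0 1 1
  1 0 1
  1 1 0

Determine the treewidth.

A width-2 tree decomposition is:
Bags: B1 = {a, b, c}
Tree: (single bag)
A single bag containing all 3 vertices is trivially a valid decomposition of width 2. On the other hand G contains the 3-clique {a, b, c}. A clique must lie in a single bag of any decomposition, so no decomposition can have width below 2. Hence tw(G) = 2 exactly.

2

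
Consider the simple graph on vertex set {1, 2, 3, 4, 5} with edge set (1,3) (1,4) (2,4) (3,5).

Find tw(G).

1

A width-1 tree decomposition is:
Bags: B1 = {2, 4}  B2 = {1, 4}  B3 = {1, 3}  B4 = {3, 5}
Tree: B1–B2, B2–B3, B3–B4
Every bag has size at most 2, so the width is 2 − 1 = 1 and tw(G) ≤ 1. G has an edge, so its treewidth is at least 1. Therefore the treewidth is 1.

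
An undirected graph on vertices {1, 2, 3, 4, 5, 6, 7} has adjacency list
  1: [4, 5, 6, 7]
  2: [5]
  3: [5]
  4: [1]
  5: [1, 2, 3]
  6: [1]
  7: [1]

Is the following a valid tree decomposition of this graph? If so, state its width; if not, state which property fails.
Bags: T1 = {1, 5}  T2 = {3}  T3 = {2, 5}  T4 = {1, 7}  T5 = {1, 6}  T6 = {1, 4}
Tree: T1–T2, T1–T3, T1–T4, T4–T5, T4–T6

No — edge (5,3) lies in no bag.

A tree decomposition must satisfy three properties: every vertex lies in some bag; for every edge, both endpoints lie together in some bag; and for every vertex, the bags containing it form a connected subtree. Here edge (5,3) lies in no bag, so the decomposition is invalid.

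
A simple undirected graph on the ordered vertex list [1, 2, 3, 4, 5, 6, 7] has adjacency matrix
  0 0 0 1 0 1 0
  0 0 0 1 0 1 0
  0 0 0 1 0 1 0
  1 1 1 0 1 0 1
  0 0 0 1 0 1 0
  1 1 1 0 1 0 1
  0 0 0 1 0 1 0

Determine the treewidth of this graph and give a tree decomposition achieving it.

Treewidth 2.
Bags: B1 = {2, 4, 6}  B2 = {1, 4, 6}  B3 = {3, 4, 6}  B4 = {4, 5, 6}  B5 = {4, 6, 7}
Tree: B1–B2, B2–B3, B3–B4, B4–B5

Each bag holds 3 vertices, so the decomposition has width 2, which upper-bounds the treewidth. The edges 4–2–6–1–4 form a cycle, so G is not a tree and its treewidth is at least 2. Therefore the treewidth is 2.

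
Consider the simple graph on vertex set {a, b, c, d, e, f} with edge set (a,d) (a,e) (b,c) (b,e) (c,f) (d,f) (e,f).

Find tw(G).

2

A width-2 tree decomposition is:
Bags: B1 = {b, c, f}  B2 = {b, e, f}  B3 = {d, e, f}  B4 = {a, d, e}
Tree: B1–B2, B2–B3, B3–B4
Every bag has size at most 3, so the width is 3 − 1 = 2 and tw(G) ≤ 2. The edges c–b–e–f–c form a cycle, so G is not a tree and its treewidth is at least 2. Hence tw(G) = 2 exactly.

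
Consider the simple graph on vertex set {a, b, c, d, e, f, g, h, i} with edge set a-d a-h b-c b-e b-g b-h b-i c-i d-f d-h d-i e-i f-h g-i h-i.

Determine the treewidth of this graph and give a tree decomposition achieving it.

Treewidth 2.
One such decomposition:
Bags: B1 = {b, g, i}  B2 = {b, h, i}  B3 = {d, h, i}  B4 = {b, e, i}  B5 = {d, f, h}  B6 = {b, c, i}  B7 = {a, d, h}
Tree: B1–B2, B2–B3, B2–B4, B3–B5, B4–B6, B3–B7

Every bag has size at most 3, so the width is 3 − 1 = 2 and tw(G) ≤ 2. Conversely, {a, d, h} is a clique of size 3, and the vertices of any clique must share a bag in every tree decomposition; so some bag has ≥ 3 vertices and tw(G) ≥ 2. Therefore the treewidth is 2.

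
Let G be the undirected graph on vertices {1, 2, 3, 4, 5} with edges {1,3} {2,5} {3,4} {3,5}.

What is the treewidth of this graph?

A width-1 tree decomposition is:
Bags: B1 = {3, 5}  B2 = {1, 3}  B3 = {3, 4}  B4 = {2, 5}
Tree: B1–B2, B1–B3, B1–B4
The largest bag has 2 vertices, giving width 1; this decomposition certifies tw(G) ≤ 1. Since G has at least one edge (e.g. 3–5), it is not an edgeless graph, so tw(G) ≥ 1. The upper and lower bounds meet at 1, so that is the treewidth.

1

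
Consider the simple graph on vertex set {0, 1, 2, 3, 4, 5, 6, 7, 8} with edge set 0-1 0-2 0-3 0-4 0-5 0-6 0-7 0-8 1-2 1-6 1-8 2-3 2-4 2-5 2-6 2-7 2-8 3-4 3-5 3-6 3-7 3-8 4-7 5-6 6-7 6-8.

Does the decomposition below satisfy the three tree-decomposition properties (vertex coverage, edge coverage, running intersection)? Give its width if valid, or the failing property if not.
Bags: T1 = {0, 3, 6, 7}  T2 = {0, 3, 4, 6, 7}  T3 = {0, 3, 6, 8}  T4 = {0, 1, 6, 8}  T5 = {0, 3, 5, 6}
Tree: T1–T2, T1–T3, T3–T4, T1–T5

No — vertex 2 appears in no bag.

A tree decomposition must satisfy three properties: every vertex lies in some bag; for every edge, both endpoints lie together in some bag; and for every vertex, the bags containing it form a connected subtree. Here vertex 2 appears in no bag, so the decomposition is invalid.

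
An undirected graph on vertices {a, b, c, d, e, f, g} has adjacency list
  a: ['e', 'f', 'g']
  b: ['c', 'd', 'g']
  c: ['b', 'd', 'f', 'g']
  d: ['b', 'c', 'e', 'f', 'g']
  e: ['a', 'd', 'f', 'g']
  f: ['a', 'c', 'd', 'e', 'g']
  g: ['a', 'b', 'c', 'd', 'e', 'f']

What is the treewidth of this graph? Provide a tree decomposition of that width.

Treewidth 3.
One such decomposition:
Bags: B1 = {d, e, f, g}  B2 = {c, d, f, g}  B3 = {b, c, d, g}  B4 = {a, e, f, g}
Tree: B1–B2, B2–B3, B1–B4

Every bag has size at most 4, so the width is 4 − 1 = 3 and tw(G) ≤ 3. For the lower bound, the 4 vertices {d, e, f, g} are pairwise adjacent, and any tree decomposition puts a clique entirely inside one bag — forcing width ≥ 3. Combining the bounds, tw(G) = 3.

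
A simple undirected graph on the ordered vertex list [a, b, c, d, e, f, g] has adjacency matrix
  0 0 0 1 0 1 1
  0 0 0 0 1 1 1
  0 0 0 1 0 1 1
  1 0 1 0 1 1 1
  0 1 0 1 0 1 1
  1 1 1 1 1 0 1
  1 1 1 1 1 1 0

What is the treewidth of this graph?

3

A width-3 tree decomposition is:
Bags: B1 = {d, e, f, g}  B2 = {c, d, f, g}  B3 = {a, d, f, g}  B4 = {b, e, f, g}
Tree: B1–B2, B1–B3, B1–B4
The largest bag has 4 vertices, giving width 3; this decomposition certifies tw(G) ≤ 3. On the other hand G contains the 4-clique {d, e, f, g}. A clique must lie in a single bag of any decomposition, so no decomposition can have width below 3. Hence tw(G) = 3 exactly.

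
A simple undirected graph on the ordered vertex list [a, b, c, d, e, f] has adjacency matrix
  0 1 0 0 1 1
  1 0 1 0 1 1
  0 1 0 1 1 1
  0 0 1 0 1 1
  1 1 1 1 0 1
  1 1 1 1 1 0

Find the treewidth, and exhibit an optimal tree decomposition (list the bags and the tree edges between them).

Treewidth 3.
One optimal decomposition is:
Bags: B1 = {b, c, e, f}  B2 = {a, b, e, f}  B3 = {c, d, e, f}
Tree: B1–B2, B1–B3

The largest bag has 4 vertices, giving width 3; this decomposition certifies tw(G) ≤ 3. For the lower bound, the 4 vertices {c, d, e, f} are pairwise adjacent, and any tree decomposition puts a clique entirely inside one bag — forcing width ≥ 3. Combining the bounds, tw(G) = 3.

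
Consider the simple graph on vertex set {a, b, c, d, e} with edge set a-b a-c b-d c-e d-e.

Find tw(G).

2

A width-2 tree decomposition is:
Bags: B1 = {b, d, e}  B2 = {a, b, e}  B3 = {a, c, e}
Tree: B1–B2, B2–B3
Every bag has size at most 3, so the width is 3 − 1 = 2 and tw(G) ≤ 2. The edges e–d–b–a–c–e form a cycle, so G is not a tree and its treewidth is at least 2. Hence tw(G) = 2 exactly.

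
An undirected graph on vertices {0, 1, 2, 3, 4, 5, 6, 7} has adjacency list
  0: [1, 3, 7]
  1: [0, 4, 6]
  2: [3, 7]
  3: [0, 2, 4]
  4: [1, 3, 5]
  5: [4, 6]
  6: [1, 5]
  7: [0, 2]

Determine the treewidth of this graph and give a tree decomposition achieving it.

Each bag holds 3 vertices, so the decomposition has width 2, which upper-bounds the treewidth. Since 5–6–1–4–5 is a cycle in G, G is not acyclic. Forests are exactly the graphs of treewidth ≤ 1, so tw(G) ≥ 2. Combining the bounds, tw(G) = 2.

Treewidth 2.
One optimal decomposition is:
Bags: B1 = {4, 5, 6}  B2 = {1, 4, 6}  B3 = {1, 3, 4}  B4 = {0, 1, 3}  B5 = {0, 2, 3}  B6 = {0, 2, 7}
Tree: B1–B2, B2–B3, B3–B4, B4–B5, B5–B6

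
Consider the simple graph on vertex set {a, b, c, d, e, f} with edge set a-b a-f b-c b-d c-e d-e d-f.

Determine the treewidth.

A width-2 tree decomposition is:
Bags: B1 = {b, c, e}  B2 = {b, d, e}  B3 = {a, b, d}  B4 = {a, d, f}
Tree: B1–B2, B2–B3, B3–B4
Each bag holds 3 vertices, so the decomposition has width 2, which upper-bounds the treewidth. Since c–e–d–b–c is a cycle in G, G is not acyclic. Forests are exactly the graphs of treewidth ≤ 1, so tw(G) ≥ 2. Combining the bounds, tw(G) = 2.

2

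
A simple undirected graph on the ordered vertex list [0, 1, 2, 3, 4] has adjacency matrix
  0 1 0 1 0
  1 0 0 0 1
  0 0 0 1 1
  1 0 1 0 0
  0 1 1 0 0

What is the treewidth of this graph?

A width-2 tree decomposition is:
Bags: B1 = {1, 2, 4}  B2 = {1, 2, 3}  B3 = {0, 1, 3}
Tree: B1–B2, B2–B3
The largest bag has 3 vertices, giving width 2; this decomposition certifies tw(G) ≤ 2. The edges 1–4–2–3–0–1 form a cycle, so G is not a tree and its treewidth is at least 2. Hence tw(G) = 2 exactly.

2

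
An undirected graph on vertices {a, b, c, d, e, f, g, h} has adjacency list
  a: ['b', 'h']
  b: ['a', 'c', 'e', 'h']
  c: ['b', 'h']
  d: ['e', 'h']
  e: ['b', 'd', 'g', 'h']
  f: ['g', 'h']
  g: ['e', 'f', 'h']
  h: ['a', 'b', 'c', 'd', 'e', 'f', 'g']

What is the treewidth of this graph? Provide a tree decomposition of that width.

Treewidth 2.
One optimal decomposition is:
Bags: B1 = {b, e, h}  B2 = {e, g, h}  B3 = {d, e, h}  B4 = {a, b, h}  B5 = {b, c, h}  B6 = {f, g, h}
Tree: B1–B2, B2–B3, B1–B4, B4–B5, B2–B6

The largest bag has 3 vertices, giving width 2; this decomposition certifies tw(G) ≤ 2. Conversely, {d, e, h} is a clique of size 3, and the vertices of any clique must share a bag in every tree decomposition; so some bag has ≥ 3 vertices and tw(G) ≥ 2. The upper and lower bounds meet at 2, so that is the treewidth.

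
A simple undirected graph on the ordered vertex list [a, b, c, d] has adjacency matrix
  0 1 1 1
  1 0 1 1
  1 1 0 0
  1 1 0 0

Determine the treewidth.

2

A width-2 tree decomposition is:
Bags: B1 = {a, b, d}  B2 = {a, b, c}
Tree: B1–B2
The largest bag has 3 vertices, giving width 2; this decomposition certifies tw(G) ≤ 2. Conversely, {a, b, d} is a clique of size 3, and the vertices of any clique must share a bag in every tree decomposition; so some bag has ≥ 3 vertices and tw(G) ≥ 2. Therefore the treewidth is 2.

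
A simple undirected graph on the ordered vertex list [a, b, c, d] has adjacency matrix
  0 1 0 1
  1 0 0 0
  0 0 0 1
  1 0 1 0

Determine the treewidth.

1

A width-1 tree decomposition is:
Bags: B1 = {c, d}  B2 = {a, d}  B3 = {a, b}
Tree: B1–B2, B2–B3
The largest bag has 2 vertices, giving width 1; this decomposition certifies tw(G) ≤ 1. G has an edge, so its treewidth is at least 1. Hence tw(G) = 1 exactly.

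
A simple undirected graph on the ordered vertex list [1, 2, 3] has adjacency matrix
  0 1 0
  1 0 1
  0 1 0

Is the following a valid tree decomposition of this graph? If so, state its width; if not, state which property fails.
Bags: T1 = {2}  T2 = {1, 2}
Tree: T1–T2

No — vertex 3 appears in no bag.

A tree decomposition must satisfy three properties: every vertex lies in some bag; for every edge, both endpoints lie together in some bag; and for every vertex, the bags containing it form a connected subtree. Here vertex 3 appears in no bag, so the decomposition is invalid.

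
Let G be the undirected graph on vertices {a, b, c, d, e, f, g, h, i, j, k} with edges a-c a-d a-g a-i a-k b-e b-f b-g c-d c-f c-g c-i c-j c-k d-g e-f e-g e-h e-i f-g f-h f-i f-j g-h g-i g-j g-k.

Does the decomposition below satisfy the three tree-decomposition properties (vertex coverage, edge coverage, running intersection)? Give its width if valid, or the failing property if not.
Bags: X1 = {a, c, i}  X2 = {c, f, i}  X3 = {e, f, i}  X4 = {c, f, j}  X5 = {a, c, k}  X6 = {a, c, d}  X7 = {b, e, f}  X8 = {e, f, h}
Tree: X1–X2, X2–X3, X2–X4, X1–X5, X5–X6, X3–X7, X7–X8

No — vertex g appears in no bag.

A tree decomposition must satisfy three properties: every vertex lies in some bag; for every edge, both endpoints lie together in some bag; and for every vertex, the bags containing it form a connected subtree. Here vertex g appears in no bag, so the decomposition is invalid.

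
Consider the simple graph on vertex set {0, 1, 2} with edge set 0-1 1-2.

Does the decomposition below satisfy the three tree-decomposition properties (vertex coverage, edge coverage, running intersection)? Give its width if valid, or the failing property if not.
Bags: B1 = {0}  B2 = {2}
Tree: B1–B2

No — vertex 1 appears in no bag.

A tree decomposition must satisfy three properties: every vertex lies in some bag; for every edge, both endpoints lie together in some bag; and for every vertex, the bags containing it form a connected subtree. Here vertex 1 appears in no bag, so the decomposition is invalid.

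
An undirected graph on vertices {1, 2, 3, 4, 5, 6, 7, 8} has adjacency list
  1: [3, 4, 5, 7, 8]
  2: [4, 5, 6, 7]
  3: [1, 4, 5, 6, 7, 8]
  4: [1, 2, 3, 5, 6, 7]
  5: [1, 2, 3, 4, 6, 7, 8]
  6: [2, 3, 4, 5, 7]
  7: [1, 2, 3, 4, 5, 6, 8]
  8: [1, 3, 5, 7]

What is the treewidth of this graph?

4

A width-4 tree decomposition is:
Bags: B1 = {1, 3, 5, 7, 8}  B2 = {1, 3, 4, 5, 7}  B3 = {3, 4, 5, 6, 7}  B4 = {2, 4, 5, 6, 7}
Tree: B1–B2, B2–B3, B3–B4
The largest bag has 5 vertices, giving width 4; this decomposition certifies tw(G) ≤ 4. On the other hand G contains the 5-clique {2, 4, 5, 6, 7}. A clique must lie in a single bag of any decomposition, so no decomposition can have width below 4. Combining the bounds, tw(G) = 4.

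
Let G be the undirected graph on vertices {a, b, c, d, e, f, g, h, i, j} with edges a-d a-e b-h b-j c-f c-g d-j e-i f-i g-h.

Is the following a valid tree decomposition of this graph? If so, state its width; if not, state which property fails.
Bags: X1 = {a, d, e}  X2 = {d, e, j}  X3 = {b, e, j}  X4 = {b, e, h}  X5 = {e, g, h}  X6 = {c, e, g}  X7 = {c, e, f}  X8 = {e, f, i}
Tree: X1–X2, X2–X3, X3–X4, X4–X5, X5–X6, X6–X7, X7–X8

Yes; width 2.

Vertex coverage: the bags together contain {a, b, c, d, e, f, g, h, i, j}, the full vertex set. Edge coverage: each edge of G has both endpoints in at least one bag. Running intersection: for every vertex, the bags containing it form a connected subtree. All three properties hold, so this is a valid tree decomposition of width max|bag| − 1 = 2, and hence tw(G) ≤ 2.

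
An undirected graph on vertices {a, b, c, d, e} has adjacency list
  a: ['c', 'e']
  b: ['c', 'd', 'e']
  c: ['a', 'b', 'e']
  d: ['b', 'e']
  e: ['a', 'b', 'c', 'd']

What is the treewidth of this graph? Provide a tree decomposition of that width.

Treewidth 2.
One such decomposition:
Bags: B1 = {b, c, e}  B2 = {b, d, e}  B3 = {a, c, e}
Tree: B1–B2, B1–B3

The largest bag has 3 vertices, giving width 2; this decomposition certifies tw(G) ≤ 2. On the other hand G contains the 3-clique {b, d, e}. A clique must lie in a single bag of any decomposition, so no decomposition can have width below 2. Hence tw(G) = 2 exactly.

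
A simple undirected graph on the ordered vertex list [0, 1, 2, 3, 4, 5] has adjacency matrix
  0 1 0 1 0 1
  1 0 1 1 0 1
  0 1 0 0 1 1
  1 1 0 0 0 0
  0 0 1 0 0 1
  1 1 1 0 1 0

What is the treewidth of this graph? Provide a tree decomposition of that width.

Each bag holds 3 vertices, so the decomposition has width 2, which upper-bounds the treewidth. For the lower bound, the 3 vertices {0, 1, 3} are pairwise adjacent, and any tree decomposition puts a clique entirely inside one bag — forcing width ≥ 2. Combining the bounds, tw(G) = 2.

Treewidth 2.
One optimal decomposition is:
Bags: B1 = {1, 2, 5}  B2 = {2, 4, 5}  B3 = {0, 1, 5}  B4 = {0, 1, 3}
Tree: B1–B2, B1–B3, B3–B4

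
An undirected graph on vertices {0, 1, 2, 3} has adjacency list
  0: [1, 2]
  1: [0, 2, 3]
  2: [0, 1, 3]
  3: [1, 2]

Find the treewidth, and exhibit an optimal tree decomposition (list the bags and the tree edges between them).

Treewidth 2.
One such decomposition:
Bags: B1 = {0, 1, 2}  B2 = {1, 2, 3}
Tree: B1–B2

Each bag holds 3 vertices, so the decomposition has width 2, which upper-bounds the treewidth. Conversely, {0, 1, 2} is a clique of size 3, and the vertices of any clique must share a bag in every tree decomposition; so some bag has ≥ 3 vertices and tw(G) ≥ 2. The upper and lower bounds meet at 2, so that is the treewidth.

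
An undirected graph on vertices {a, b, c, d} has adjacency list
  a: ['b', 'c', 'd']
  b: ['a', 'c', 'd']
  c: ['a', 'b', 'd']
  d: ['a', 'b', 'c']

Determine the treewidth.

3

A width-3 tree decomposition is:
Bags: B1 = {a, b, c, d}
Tree: (single bag)
A single bag containing all 4 vertices is trivially a valid decomposition of width 3. Conversely, {a, b, c, d} is a clique of size 4, and the vertices of any clique must share a bag in every tree decomposition; so some bag has ≥ 4 vertices and tw(G) ≥ 3. Combining the bounds, tw(G) = 3.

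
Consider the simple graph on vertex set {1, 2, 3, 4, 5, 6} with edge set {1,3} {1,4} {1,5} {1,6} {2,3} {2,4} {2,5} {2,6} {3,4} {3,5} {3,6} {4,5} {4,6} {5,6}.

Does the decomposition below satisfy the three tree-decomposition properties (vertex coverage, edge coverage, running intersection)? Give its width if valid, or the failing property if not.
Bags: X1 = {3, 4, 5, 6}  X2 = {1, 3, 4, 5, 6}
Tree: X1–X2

A tree decomposition must satisfy three properties: every vertex lies in some bag; for every edge, both endpoints lie together in some bag; and for every vertex, the bags containing it form a connected subtree. Here vertex 2 appears in no bag, so the decomposition is invalid.

No — vertex 2 appears in no bag.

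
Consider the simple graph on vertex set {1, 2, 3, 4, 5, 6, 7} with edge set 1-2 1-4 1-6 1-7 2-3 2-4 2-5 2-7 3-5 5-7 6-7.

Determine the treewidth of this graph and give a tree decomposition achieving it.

Every bag has size at most 3, so the width is 3 − 1 = 2 and tw(G) ≤ 2. On the other hand G contains the 3-clique {1, 2, 4}. A clique must lie in a single bag of any decomposition, so no decomposition can have width below 2. The upper and lower bounds meet at 2, so that is the treewidth.

Treewidth 2.
One such decomposition:
Bags: B1 = {1, 2, 7}  B2 = {1, 6, 7}  B3 = {2, 5, 7}  B4 = {1, 2, 4}  B5 = {2, 3, 5}
Tree: B1–B2, B1–B3, B1–B4, B3–B5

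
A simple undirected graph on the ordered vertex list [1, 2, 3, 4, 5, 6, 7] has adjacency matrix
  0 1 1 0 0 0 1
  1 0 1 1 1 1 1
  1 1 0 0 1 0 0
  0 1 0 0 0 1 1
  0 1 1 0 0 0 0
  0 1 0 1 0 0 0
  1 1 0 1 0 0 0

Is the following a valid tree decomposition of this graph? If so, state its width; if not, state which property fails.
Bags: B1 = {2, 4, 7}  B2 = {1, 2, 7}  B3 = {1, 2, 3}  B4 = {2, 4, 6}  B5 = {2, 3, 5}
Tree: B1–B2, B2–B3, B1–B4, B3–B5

Yes; width 2.

Vertex coverage: the bags together contain {1, 2, 3, 4, 5, 6, 7}, the full vertex set. Edge coverage: each edge of G has both endpoints in at least one bag. Running intersection: for every vertex, the bags containing it form a connected subtree. All three properties hold, so this is a valid tree decomposition of width max|bag| − 1 = 2, and hence tw(G) ≤ 2.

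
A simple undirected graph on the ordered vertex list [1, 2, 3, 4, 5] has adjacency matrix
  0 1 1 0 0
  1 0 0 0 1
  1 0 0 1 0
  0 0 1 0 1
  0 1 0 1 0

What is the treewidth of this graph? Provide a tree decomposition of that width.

The largest bag has 3 vertices, giving width 2; this decomposition certifies tw(G) ≤ 2. For the lower bound, G contains the cycle 4–5–2–1–3–4, so G is not a forest; only forests have treewidth ≤ 1, hence tw(G) ≥ 2. Therefore the treewidth is 2.

Treewidth 2.
One optimal decomposition is:
Bags: B1 = {2, 4, 5}  B2 = {1, 2, 4}  B3 = {1, 3, 4}
Tree: B1–B2, B2–B3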